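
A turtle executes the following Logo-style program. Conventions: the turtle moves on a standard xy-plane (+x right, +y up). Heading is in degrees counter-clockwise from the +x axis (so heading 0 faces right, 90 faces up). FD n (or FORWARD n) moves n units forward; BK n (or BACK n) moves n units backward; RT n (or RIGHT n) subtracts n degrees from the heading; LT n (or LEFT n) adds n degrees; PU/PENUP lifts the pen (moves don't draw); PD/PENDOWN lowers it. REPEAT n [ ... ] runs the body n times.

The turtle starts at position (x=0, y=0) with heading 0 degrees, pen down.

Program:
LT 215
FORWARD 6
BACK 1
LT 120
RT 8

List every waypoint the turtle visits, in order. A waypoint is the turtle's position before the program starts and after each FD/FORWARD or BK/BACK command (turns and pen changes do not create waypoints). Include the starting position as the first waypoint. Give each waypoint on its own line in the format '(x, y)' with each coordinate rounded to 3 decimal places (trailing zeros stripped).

Executing turtle program step by step:
Start: pos=(0,0), heading=0, pen down
LT 215: heading 0 -> 215
FD 6: (0,0) -> (-4.915,-3.441) [heading=215, draw]
BK 1: (-4.915,-3.441) -> (-4.096,-2.868) [heading=215, draw]
LT 120: heading 215 -> 335
RT 8: heading 335 -> 327
Final: pos=(-4.096,-2.868), heading=327, 2 segment(s) drawn
Waypoints (3 total):
(0, 0)
(-4.915, -3.441)
(-4.096, -2.868)

Answer: (0, 0)
(-4.915, -3.441)
(-4.096, -2.868)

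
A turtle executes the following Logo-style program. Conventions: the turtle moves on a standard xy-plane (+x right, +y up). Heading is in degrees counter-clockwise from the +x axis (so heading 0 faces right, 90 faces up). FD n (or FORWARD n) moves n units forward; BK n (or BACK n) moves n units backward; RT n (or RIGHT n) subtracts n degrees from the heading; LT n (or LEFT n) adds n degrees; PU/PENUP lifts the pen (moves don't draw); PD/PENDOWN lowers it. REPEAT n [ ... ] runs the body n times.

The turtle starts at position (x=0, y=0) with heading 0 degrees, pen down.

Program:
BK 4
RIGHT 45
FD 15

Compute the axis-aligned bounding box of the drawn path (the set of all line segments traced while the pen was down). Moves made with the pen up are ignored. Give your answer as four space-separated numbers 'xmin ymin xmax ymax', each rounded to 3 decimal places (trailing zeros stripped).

Answer: -4 -10.607 6.607 0

Derivation:
Executing turtle program step by step:
Start: pos=(0,0), heading=0, pen down
BK 4: (0,0) -> (-4,0) [heading=0, draw]
RT 45: heading 0 -> 315
FD 15: (-4,0) -> (6.607,-10.607) [heading=315, draw]
Final: pos=(6.607,-10.607), heading=315, 2 segment(s) drawn

Segment endpoints: x in {-4, 0, 6.607}, y in {-10.607, 0}
xmin=-4, ymin=-10.607, xmax=6.607, ymax=0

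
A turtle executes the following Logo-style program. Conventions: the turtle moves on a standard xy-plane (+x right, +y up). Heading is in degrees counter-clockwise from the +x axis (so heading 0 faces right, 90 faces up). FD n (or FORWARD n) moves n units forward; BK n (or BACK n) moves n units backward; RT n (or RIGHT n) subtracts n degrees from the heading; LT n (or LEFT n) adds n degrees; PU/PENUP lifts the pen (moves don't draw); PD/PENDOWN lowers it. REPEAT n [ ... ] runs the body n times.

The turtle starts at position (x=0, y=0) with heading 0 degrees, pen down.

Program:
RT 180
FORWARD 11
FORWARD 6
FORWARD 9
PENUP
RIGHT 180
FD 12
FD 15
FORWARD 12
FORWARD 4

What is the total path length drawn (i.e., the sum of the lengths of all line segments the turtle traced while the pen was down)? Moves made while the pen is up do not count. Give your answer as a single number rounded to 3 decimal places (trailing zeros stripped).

Answer: 26

Derivation:
Executing turtle program step by step:
Start: pos=(0,0), heading=0, pen down
RT 180: heading 0 -> 180
FD 11: (0,0) -> (-11,0) [heading=180, draw]
FD 6: (-11,0) -> (-17,0) [heading=180, draw]
FD 9: (-17,0) -> (-26,0) [heading=180, draw]
PU: pen up
RT 180: heading 180 -> 0
FD 12: (-26,0) -> (-14,0) [heading=0, move]
FD 15: (-14,0) -> (1,0) [heading=0, move]
FD 12: (1,0) -> (13,0) [heading=0, move]
FD 4: (13,0) -> (17,0) [heading=0, move]
Final: pos=(17,0), heading=0, 3 segment(s) drawn

Segment lengths:
  seg 1: (0,0) -> (-11,0), length = 11
  seg 2: (-11,0) -> (-17,0), length = 6
  seg 3: (-17,0) -> (-26,0), length = 9
Total = 26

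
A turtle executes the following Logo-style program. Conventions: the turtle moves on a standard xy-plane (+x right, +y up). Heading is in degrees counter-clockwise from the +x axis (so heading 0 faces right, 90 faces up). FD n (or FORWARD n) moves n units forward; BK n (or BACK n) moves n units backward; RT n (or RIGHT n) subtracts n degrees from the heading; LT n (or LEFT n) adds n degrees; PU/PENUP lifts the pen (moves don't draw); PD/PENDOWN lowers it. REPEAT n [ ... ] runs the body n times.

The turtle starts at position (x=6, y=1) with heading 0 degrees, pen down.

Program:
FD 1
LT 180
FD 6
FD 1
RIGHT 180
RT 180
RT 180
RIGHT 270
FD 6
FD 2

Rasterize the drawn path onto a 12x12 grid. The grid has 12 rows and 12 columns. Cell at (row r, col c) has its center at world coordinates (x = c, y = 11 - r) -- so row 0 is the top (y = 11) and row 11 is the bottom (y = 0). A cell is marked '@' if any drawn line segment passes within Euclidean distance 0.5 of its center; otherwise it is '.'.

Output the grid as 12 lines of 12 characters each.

Answer: ............
............
@...........
@...........
@...........
@...........
@...........
@...........
@...........
@...........
@@@@@@@@....
............

Derivation:
Segment 0: (6,1) -> (7,1)
Segment 1: (7,1) -> (1,1)
Segment 2: (1,1) -> (0,1)
Segment 3: (0,1) -> (-0,7)
Segment 4: (-0,7) -> (-0,9)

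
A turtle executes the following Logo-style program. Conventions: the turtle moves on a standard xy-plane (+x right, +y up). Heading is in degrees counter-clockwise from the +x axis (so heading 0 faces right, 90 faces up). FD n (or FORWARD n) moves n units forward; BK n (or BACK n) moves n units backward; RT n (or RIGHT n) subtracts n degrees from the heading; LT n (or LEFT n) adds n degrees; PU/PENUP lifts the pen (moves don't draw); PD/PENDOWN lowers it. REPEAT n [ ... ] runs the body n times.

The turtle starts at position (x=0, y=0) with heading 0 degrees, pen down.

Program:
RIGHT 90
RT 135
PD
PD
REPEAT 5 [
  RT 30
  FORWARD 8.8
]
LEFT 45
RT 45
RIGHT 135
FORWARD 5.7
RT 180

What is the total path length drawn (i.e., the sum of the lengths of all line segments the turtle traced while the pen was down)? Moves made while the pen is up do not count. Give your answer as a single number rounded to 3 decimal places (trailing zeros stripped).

Answer: 49.7

Derivation:
Executing turtle program step by step:
Start: pos=(0,0), heading=0, pen down
RT 90: heading 0 -> 270
RT 135: heading 270 -> 135
PD: pen down
PD: pen down
REPEAT 5 [
  -- iteration 1/5 --
  RT 30: heading 135 -> 105
  FD 8.8: (0,0) -> (-2.278,8.5) [heading=105, draw]
  -- iteration 2/5 --
  RT 30: heading 105 -> 75
  FD 8.8: (-2.278,8.5) -> (0,17) [heading=75, draw]
  -- iteration 3/5 --
  RT 30: heading 75 -> 45
  FD 8.8: (0,17) -> (6.223,23.223) [heading=45, draw]
  -- iteration 4/5 --
  RT 30: heading 45 -> 15
  FD 8.8: (6.223,23.223) -> (14.723,25.5) [heading=15, draw]
  -- iteration 5/5 --
  RT 30: heading 15 -> 345
  FD 8.8: (14.723,25.5) -> (23.223,23.223) [heading=345, draw]
]
LT 45: heading 345 -> 30
RT 45: heading 30 -> 345
RT 135: heading 345 -> 210
FD 5.7: (23.223,23.223) -> (18.286,20.373) [heading=210, draw]
RT 180: heading 210 -> 30
Final: pos=(18.286,20.373), heading=30, 6 segment(s) drawn

Segment lengths:
  seg 1: (0,0) -> (-2.278,8.5), length = 8.8
  seg 2: (-2.278,8.5) -> (0,17), length = 8.8
  seg 3: (0,17) -> (6.223,23.223), length = 8.8
  seg 4: (6.223,23.223) -> (14.723,25.5), length = 8.8
  seg 5: (14.723,25.5) -> (23.223,23.223), length = 8.8
  seg 6: (23.223,23.223) -> (18.286,20.373), length = 5.7
Total = 49.7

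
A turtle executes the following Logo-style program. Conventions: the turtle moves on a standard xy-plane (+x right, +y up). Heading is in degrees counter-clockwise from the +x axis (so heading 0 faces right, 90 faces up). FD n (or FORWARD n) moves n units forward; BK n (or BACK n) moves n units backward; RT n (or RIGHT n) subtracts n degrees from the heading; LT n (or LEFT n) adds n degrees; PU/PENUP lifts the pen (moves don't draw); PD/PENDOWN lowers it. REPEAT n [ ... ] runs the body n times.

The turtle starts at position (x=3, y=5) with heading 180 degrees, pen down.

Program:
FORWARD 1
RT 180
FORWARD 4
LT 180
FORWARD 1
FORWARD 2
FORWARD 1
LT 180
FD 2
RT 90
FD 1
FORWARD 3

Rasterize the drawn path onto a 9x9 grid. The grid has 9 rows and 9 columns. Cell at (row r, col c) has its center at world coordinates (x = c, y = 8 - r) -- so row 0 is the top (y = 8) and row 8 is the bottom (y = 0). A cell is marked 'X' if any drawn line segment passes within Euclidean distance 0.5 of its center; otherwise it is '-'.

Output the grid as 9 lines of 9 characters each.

Answer: ---------
---------
---------
--XXXXX--
----X----
----X----
----X----
----X----
---------

Derivation:
Segment 0: (3,5) -> (2,5)
Segment 1: (2,5) -> (6,5)
Segment 2: (6,5) -> (5,5)
Segment 3: (5,5) -> (3,5)
Segment 4: (3,5) -> (2,5)
Segment 5: (2,5) -> (4,5)
Segment 6: (4,5) -> (4,4)
Segment 7: (4,4) -> (4,1)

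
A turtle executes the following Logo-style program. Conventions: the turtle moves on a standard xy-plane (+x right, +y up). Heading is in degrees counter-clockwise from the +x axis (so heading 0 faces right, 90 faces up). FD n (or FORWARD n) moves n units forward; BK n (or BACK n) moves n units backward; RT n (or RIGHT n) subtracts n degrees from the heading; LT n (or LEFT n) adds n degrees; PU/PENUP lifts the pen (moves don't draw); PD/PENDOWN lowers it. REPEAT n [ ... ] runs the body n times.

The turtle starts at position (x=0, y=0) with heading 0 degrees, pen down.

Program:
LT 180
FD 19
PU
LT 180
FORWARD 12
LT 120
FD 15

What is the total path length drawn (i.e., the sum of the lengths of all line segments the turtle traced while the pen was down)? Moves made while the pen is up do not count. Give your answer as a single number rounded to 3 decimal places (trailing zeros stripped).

Answer: 19

Derivation:
Executing turtle program step by step:
Start: pos=(0,0), heading=0, pen down
LT 180: heading 0 -> 180
FD 19: (0,0) -> (-19,0) [heading=180, draw]
PU: pen up
LT 180: heading 180 -> 0
FD 12: (-19,0) -> (-7,0) [heading=0, move]
LT 120: heading 0 -> 120
FD 15: (-7,0) -> (-14.5,12.99) [heading=120, move]
Final: pos=(-14.5,12.99), heading=120, 1 segment(s) drawn

Segment lengths:
  seg 1: (0,0) -> (-19,0), length = 19
Total = 19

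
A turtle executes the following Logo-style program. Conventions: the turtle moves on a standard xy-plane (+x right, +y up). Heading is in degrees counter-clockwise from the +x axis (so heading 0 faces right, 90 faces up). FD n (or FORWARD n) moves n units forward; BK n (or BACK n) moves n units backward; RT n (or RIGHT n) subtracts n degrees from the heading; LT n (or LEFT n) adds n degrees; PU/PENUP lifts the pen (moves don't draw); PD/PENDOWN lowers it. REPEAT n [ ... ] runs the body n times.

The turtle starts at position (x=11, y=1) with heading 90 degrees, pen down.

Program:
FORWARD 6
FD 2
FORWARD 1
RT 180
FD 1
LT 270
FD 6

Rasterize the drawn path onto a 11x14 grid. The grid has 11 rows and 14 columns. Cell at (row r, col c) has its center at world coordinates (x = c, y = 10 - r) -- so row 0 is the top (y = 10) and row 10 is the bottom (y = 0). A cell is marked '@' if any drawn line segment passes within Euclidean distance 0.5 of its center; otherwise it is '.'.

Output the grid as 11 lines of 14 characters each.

Answer: ...........@..
.....@@@@@@@..
...........@..
...........@..
...........@..
...........@..
...........@..
...........@..
...........@..
...........@..
..............

Derivation:
Segment 0: (11,1) -> (11,7)
Segment 1: (11,7) -> (11,9)
Segment 2: (11,9) -> (11,10)
Segment 3: (11,10) -> (11,9)
Segment 4: (11,9) -> (5,9)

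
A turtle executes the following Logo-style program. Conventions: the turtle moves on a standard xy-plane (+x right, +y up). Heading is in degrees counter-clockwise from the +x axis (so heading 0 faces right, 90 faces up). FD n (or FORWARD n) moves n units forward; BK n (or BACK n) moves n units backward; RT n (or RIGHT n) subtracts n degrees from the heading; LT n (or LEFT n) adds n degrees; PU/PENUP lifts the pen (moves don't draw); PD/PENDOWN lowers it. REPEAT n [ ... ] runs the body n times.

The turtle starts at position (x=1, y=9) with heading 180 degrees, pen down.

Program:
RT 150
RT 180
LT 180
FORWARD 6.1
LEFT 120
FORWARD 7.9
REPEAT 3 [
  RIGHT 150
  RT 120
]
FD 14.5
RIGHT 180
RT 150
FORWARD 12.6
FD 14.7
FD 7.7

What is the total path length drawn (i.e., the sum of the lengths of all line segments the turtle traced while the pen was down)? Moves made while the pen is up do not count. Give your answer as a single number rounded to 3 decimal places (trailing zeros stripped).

Executing turtle program step by step:
Start: pos=(1,9), heading=180, pen down
RT 150: heading 180 -> 30
RT 180: heading 30 -> 210
LT 180: heading 210 -> 30
FD 6.1: (1,9) -> (6.283,12.05) [heading=30, draw]
LT 120: heading 30 -> 150
FD 7.9: (6.283,12.05) -> (-0.559,16) [heading=150, draw]
REPEAT 3 [
  -- iteration 1/3 --
  RT 150: heading 150 -> 0
  RT 120: heading 0 -> 240
  -- iteration 2/3 --
  RT 150: heading 240 -> 90
  RT 120: heading 90 -> 330
  -- iteration 3/3 --
  RT 150: heading 330 -> 180
  RT 120: heading 180 -> 60
]
FD 14.5: (-0.559,16) -> (6.691,28.557) [heading=60, draw]
RT 180: heading 60 -> 240
RT 150: heading 240 -> 90
FD 12.6: (6.691,28.557) -> (6.691,41.157) [heading=90, draw]
FD 14.7: (6.691,41.157) -> (6.691,55.857) [heading=90, draw]
FD 7.7: (6.691,55.857) -> (6.691,63.557) [heading=90, draw]
Final: pos=(6.691,63.557), heading=90, 6 segment(s) drawn

Segment lengths:
  seg 1: (1,9) -> (6.283,12.05), length = 6.1
  seg 2: (6.283,12.05) -> (-0.559,16), length = 7.9
  seg 3: (-0.559,16) -> (6.691,28.557), length = 14.5
  seg 4: (6.691,28.557) -> (6.691,41.157), length = 12.6
  seg 5: (6.691,41.157) -> (6.691,55.857), length = 14.7
  seg 6: (6.691,55.857) -> (6.691,63.557), length = 7.7
Total = 63.5

Answer: 63.5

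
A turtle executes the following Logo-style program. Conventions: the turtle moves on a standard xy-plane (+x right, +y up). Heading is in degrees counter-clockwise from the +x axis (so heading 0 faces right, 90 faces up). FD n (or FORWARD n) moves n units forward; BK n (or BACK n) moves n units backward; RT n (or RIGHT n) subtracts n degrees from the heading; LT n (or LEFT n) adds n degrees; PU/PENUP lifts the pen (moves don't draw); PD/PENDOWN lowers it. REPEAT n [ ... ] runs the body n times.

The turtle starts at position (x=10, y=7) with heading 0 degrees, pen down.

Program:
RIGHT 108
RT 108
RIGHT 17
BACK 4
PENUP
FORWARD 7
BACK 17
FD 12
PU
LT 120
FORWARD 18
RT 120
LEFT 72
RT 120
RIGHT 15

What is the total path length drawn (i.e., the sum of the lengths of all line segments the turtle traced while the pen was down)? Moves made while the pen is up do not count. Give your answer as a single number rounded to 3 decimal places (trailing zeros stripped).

Answer: 4

Derivation:
Executing turtle program step by step:
Start: pos=(10,7), heading=0, pen down
RT 108: heading 0 -> 252
RT 108: heading 252 -> 144
RT 17: heading 144 -> 127
BK 4: (10,7) -> (12.407,3.805) [heading=127, draw]
PU: pen up
FD 7: (12.407,3.805) -> (8.195,9.396) [heading=127, move]
BK 17: (8.195,9.396) -> (18.425,-4.181) [heading=127, move]
FD 12: (18.425,-4.181) -> (11.204,5.403) [heading=127, move]
PU: pen up
LT 120: heading 127 -> 247
FD 18: (11.204,5.403) -> (4.17,-11.166) [heading=247, move]
RT 120: heading 247 -> 127
LT 72: heading 127 -> 199
RT 120: heading 199 -> 79
RT 15: heading 79 -> 64
Final: pos=(4.17,-11.166), heading=64, 1 segment(s) drawn

Segment lengths:
  seg 1: (10,7) -> (12.407,3.805), length = 4
Total = 4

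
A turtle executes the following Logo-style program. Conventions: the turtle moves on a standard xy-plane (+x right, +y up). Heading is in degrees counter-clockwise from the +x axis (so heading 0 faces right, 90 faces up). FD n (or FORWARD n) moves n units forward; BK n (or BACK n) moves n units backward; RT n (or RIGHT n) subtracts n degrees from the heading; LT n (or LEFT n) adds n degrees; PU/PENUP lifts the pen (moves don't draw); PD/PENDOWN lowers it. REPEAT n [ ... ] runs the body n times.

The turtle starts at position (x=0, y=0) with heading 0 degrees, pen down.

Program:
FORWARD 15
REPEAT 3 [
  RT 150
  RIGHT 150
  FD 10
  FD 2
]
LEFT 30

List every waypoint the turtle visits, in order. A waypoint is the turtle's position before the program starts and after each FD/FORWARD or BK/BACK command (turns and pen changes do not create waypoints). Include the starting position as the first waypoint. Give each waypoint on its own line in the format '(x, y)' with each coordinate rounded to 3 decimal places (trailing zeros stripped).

Executing turtle program step by step:
Start: pos=(0,0), heading=0, pen down
FD 15: (0,0) -> (15,0) [heading=0, draw]
REPEAT 3 [
  -- iteration 1/3 --
  RT 150: heading 0 -> 210
  RT 150: heading 210 -> 60
  FD 10: (15,0) -> (20,8.66) [heading=60, draw]
  FD 2: (20,8.66) -> (21,10.392) [heading=60, draw]
  -- iteration 2/3 --
  RT 150: heading 60 -> 270
  RT 150: heading 270 -> 120
  FD 10: (21,10.392) -> (16,19.053) [heading=120, draw]
  FD 2: (16,19.053) -> (15,20.785) [heading=120, draw]
  -- iteration 3/3 --
  RT 150: heading 120 -> 330
  RT 150: heading 330 -> 180
  FD 10: (15,20.785) -> (5,20.785) [heading=180, draw]
  FD 2: (5,20.785) -> (3,20.785) [heading=180, draw]
]
LT 30: heading 180 -> 210
Final: pos=(3,20.785), heading=210, 7 segment(s) drawn
Waypoints (8 total):
(0, 0)
(15, 0)
(20, 8.66)
(21, 10.392)
(16, 19.053)
(15, 20.785)
(5, 20.785)
(3, 20.785)

Answer: (0, 0)
(15, 0)
(20, 8.66)
(21, 10.392)
(16, 19.053)
(15, 20.785)
(5, 20.785)
(3, 20.785)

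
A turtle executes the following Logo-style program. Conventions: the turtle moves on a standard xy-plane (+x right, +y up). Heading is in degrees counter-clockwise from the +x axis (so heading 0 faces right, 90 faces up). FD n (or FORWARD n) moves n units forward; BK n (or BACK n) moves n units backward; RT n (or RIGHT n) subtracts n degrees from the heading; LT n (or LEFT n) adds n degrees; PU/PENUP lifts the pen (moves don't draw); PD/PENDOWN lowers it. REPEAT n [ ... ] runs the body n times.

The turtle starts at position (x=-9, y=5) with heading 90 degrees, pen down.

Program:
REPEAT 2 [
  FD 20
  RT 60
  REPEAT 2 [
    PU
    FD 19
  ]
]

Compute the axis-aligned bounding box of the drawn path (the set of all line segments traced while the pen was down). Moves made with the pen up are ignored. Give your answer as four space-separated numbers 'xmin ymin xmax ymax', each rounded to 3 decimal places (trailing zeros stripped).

Answer: -9 5 -9 25

Derivation:
Executing turtle program step by step:
Start: pos=(-9,5), heading=90, pen down
REPEAT 2 [
  -- iteration 1/2 --
  FD 20: (-9,5) -> (-9,25) [heading=90, draw]
  RT 60: heading 90 -> 30
  REPEAT 2 [
    -- iteration 1/2 --
    PU: pen up
    FD 19: (-9,25) -> (7.454,34.5) [heading=30, move]
    -- iteration 2/2 --
    PU: pen up
    FD 19: (7.454,34.5) -> (23.909,44) [heading=30, move]
  ]
  -- iteration 2/2 --
  FD 20: (23.909,44) -> (41.229,54) [heading=30, move]
  RT 60: heading 30 -> 330
  REPEAT 2 [
    -- iteration 1/2 --
    PU: pen up
    FD 19: (41.229,54) -> (57.684,44.5) [heading=330, move]
    -- iteration 2/2 --
    PU: pen up
    FD 19: (57.684,44.5) -> (74.138,35) [heading=330, move]
  ]
]
Final: pos=(74.138,35), heading=330, 1 segment(s) drawn

Segment endpoints: x in {-9, -9}, y in {5, 25}
xmin=-9, ymin=5, xmax=-9, ymax=25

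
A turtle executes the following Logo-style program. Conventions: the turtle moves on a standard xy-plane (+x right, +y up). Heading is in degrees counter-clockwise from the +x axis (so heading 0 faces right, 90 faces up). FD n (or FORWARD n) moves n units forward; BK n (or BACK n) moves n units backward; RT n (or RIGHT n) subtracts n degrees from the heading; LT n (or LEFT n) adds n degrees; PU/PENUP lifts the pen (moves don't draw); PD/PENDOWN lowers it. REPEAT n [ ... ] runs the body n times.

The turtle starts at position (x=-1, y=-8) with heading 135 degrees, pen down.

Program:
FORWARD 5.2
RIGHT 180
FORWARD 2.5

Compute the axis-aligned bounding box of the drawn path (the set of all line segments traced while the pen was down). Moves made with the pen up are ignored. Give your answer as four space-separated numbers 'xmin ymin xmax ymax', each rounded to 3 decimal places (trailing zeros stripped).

Executing turtle program step by step:
Start: pos=(-1,-8), heading=135, pen down
FD 5.2: (-1,-8) -> (-4.677,-4.323) [heading=135, draw]
RT 180: heading 135 -> 315
FD 2.5: (-4.677,-4.323) -> (-2.909,-6.091) [heading=315, draw]
Final: pos=(-2.909,-6.091), heading=315, 2 segment(s) drawn

Segment endpoints: x in {-4.677, -2.909, -1}, y in {-8, -6.091, -4.323}
xmin=-4.677, ymin=-8, xmax=-1, ymax=-4.323

Answer: -4.677 -8 -1 -4.323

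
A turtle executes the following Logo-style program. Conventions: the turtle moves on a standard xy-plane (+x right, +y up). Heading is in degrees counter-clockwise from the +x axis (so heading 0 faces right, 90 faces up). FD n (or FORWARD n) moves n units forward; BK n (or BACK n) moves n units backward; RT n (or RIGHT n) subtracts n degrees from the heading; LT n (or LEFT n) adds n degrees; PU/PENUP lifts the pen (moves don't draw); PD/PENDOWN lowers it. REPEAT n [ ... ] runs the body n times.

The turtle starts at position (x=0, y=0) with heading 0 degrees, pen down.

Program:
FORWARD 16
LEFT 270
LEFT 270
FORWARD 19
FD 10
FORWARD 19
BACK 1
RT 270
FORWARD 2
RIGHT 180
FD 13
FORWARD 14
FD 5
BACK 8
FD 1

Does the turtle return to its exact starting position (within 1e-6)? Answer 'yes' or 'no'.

Answer: no

Derivation:
Executing turtle program step by step:
Start: pos=(0,0), heading=0, pen down
FD 16: (0,0) -> (16,0) [heading=0, draw]
LT 270: heading 0 -> 270
LT 270: heading 270 -> 180
FD 19: (16,0) -> (-3,0) [heading=180, draw]
FD 10: (-3,0) -> (-13,0) [heading=180, draw]
FD 19: (-13,0) -> (-32,0) [heading=180, draw]
BK 1: (-32,0) -> (-31,0) [heading=180, draw]
RT 270: heading 180 -> 270
FD 2: (-31,0) -> (-31,-2) [heading=270, draw]
RT 180: heading 270 -> 90
FD 13: (-31,-2) -> (-31,11) [heading=90, draw]
FD 14: (-31,11) -> (-31,25) [heading=90, draw]
FD 5: (-31,25) -> (-31,30) [heading=90, draw]
BK 8: (-31,30) -> (-31,22) [heading=90, draw]
FD 1: (-31,22) -> (-31,23) [heading=90, draw]
Final: pos=(-31,23), heading=90, 11 segment(s) drawn

Start position: (0, 0)
Final position: (-31, 23)
Distance = 38.601; >= 1e-6 -> NOT closed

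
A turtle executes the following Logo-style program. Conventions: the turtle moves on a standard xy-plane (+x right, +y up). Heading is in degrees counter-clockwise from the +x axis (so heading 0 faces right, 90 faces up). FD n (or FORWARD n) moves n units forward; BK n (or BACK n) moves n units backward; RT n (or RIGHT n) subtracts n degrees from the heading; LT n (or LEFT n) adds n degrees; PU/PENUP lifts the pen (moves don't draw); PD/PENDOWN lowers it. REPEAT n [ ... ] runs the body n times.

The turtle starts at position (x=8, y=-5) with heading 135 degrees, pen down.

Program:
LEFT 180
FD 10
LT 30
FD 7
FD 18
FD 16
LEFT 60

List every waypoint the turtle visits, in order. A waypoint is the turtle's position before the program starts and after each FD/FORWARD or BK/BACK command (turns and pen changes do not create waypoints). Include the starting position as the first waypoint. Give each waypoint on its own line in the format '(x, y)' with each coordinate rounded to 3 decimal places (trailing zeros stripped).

Executing turtle program step by step:
Start: pos=(8,-5), heading=135, pen down
LT 180: heading 135 -> 315
FD 10: (8,-5) -> (15.071,-12.071) [heading=315, draw]
LT 30: heading 315 -> 345
FD 7: (15.071,-12.071) -> (21.833,-13.883) [heading=345, draw]
FD 18: (21.833,-13.883) -> (39.219,-18.542) [heading=345, draw]
FD 16: (39.219,-18.542) -> (54.674,-22.683) [heading=345, draw]
LT 60: heading 345 -> 45
Final: pos=(54.674,-22.683), heading=45, 4 segment(s) drawn
Waypoints (5 total):
(8, -5)
(15.071, -12.071)
(21.833, -13.883)
(39.219, -18.542)
(54.674, -22.683)

Answer: (8, -5)
(15.071, -12.071)
(21.833, -13.883)
(39.219, -18.542)
(54.674, -22.683)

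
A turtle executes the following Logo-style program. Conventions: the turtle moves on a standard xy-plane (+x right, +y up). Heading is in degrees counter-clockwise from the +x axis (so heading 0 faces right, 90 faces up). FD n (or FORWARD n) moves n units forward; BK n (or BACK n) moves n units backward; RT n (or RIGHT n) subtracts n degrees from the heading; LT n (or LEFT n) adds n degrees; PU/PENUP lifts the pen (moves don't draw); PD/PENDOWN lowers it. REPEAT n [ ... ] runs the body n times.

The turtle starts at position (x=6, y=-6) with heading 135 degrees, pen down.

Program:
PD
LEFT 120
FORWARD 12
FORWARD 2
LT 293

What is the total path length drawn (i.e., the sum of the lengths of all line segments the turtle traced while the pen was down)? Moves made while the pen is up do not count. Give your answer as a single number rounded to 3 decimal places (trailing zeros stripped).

Executing turtle program step by step:
Start: pos=(6,-6), heading=135, pen down
PD: pen down
LT 120: heading 135 -> 255
FD 12: (6,-6) -> (2.894,-17.591) [heading=255, draw]
FD 2: (2.894,-17.591) -> (2.377,-19.523) [heading=255, draw]
LT 293: heading 255 -> 188
Final: pos=(2.377,-19.523), heading=188, 2 segment(s) drawn

Segment lengths:
  seg 1: (6,-6) -> (2.894,-17.591), length = 12
  seg 2: (2.894,-17.591) -> (2.377,-19.523), length = 2
Total = 14

Answer: 14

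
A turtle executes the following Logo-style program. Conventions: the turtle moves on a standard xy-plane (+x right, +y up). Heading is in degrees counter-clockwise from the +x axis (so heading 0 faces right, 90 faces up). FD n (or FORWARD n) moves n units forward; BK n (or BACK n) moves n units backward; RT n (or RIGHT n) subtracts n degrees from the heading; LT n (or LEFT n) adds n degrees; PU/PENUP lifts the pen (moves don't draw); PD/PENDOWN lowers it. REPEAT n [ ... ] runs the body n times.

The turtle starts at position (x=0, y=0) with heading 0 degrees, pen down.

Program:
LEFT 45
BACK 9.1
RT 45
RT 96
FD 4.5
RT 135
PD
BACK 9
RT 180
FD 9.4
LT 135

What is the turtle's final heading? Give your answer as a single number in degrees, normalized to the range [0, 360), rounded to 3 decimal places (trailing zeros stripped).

Executing turtle program step by step:
Start: pos=(0,0), heading=0, pen down
LT 45: heading 0 -> 45
BK 9.1: (0,0) -> (-6.435,-6.435) [heading=45, draw]
RT 45: heading 45 -> 0
RT 96: heading 0 -> 264
FD 4.5: (-6.435,-6.435) -> (-6.905,-10.91) [heading=264, draw]
RT 135: heading 264 -> 129
PD: pen down
BK 9: (-6.905,-10.91) -> (-1.241,-17.904) [heading=129, draw]
RT 180: heading 129 -> 309
FD 9.4: (-1.241,-17.904) -> (4.674,-25.21) [heading=309, draw]
LT 135: heading 309 -> 84
Final: pos=(4.674,-25.21), heading=84, 4 segment(s) drawn

Answer: 84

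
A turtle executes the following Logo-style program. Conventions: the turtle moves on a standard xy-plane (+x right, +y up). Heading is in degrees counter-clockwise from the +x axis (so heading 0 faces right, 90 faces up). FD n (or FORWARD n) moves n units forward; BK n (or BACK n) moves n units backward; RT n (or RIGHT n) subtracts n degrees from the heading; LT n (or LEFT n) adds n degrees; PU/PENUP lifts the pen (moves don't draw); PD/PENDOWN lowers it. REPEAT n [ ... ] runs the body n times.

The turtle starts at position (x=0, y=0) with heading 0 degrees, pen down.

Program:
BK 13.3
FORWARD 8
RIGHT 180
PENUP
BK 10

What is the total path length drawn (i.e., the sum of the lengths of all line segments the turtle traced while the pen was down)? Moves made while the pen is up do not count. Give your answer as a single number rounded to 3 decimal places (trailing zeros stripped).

Executing turtle program step by step:
Start: pos=(0,0), heading=0, pen down
BK 13.3: (0,0) -> (-13.3,0) [heading=0, draw]
FD 8: (-13.3,0) -> (-5.3,0) [heading=0, draw]
RT 180: heading 0 -> 180
PU: pen up
BK 10: (-5.3,0) -> (4.7,0) [heading=180, move]
Final: pos=(4.7,0), heading=180, 2 segment(s) drawn

Segment lengths:
  seg 1: (0,0) -> (-13.3,0), length = 13.3
  seg 2: (-13.3,0) -> (-5.3,0), length = 8
Total = 21.3

Answer: 21.3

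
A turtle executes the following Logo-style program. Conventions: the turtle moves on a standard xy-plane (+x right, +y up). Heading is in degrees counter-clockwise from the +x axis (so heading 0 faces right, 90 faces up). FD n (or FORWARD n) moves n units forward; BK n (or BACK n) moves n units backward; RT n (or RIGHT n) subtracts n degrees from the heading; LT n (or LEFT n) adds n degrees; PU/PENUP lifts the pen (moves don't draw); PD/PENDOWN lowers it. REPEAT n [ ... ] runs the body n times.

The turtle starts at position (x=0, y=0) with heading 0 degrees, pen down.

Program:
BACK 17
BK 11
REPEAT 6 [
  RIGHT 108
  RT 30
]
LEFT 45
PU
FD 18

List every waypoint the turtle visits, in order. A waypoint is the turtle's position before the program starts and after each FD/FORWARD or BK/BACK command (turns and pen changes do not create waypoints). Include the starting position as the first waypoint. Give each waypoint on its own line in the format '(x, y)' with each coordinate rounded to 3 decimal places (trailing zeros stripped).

Answer: (0, 0)
(-17, 0)
(-28, 0)
(-19.828, -16.038)

Derivation:
Executing turtle program step by step:
Start: pos=(0,0), heading=0, pen down
BK 17: (0,0) -> (-17,0) [heading=0, draw]
BK 11: (-17,0) -> (-28,0) [heading=0, draw]
REPEAT 6 [
  -- iteration 1/6 --
  RT 108: heading 0 -> 252
  RT 30: heading 252 -> 222
  -- iteration 2/6 --
  RT 108: heading 222 -> 114
  RT 30: heading 114 -> 84
  -- iteration 3/6 --
  RT 108: heading 84 -> 336
  RT 30: heading 336 -> 306
  -- iteration 4/6 --
  RT 108: heading 306 -> 198
  RT 30: heading 198 -> 168
  -- iteration 5/6 --
  RT 108: heading 168 -> 60
  RT 30: heading 60 -> 30
  -- iteration 6/6 --
  RT 108: heading 30 -> 282
  RT 30: heading 282 -> 252
]
LT 45: heading 252 -> 297
PU: pen up
FD 18: (-28,0) -> (-19.828,-16.038) [heading=297, move]
Final: pos=(-19.828,-16.038), heading=297, 2 segment(s) drawn
Waypoints (4 total):
(0, 0)
(-17, 0)
(-28, 0)
(-19.828, -16.038)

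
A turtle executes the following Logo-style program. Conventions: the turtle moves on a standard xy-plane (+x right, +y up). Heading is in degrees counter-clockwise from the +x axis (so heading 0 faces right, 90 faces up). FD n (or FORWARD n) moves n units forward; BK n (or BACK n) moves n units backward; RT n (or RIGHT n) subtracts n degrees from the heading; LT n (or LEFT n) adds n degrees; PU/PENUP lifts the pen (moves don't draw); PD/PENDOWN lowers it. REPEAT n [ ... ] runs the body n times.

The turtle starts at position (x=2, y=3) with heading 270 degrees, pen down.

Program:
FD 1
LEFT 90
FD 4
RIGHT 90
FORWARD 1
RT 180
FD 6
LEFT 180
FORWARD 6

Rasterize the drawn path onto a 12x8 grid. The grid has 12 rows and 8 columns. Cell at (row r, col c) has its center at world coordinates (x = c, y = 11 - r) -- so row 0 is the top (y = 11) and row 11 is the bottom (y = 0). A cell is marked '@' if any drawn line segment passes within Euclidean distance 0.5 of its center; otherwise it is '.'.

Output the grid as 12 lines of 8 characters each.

Segment 0: (2,3) -> (2,2)
Segment 1: (2,2) -> (6,2)
Segment 2: (6,2) -> (6,1)
Segment 3: (6,1) -> (6,7)
Segment 4: (6,7) -> (6,1)

Answer: ........
........
........
........
......@.
......@.
......@.
......@.
..@...@.
..@@@@@.
......@.
........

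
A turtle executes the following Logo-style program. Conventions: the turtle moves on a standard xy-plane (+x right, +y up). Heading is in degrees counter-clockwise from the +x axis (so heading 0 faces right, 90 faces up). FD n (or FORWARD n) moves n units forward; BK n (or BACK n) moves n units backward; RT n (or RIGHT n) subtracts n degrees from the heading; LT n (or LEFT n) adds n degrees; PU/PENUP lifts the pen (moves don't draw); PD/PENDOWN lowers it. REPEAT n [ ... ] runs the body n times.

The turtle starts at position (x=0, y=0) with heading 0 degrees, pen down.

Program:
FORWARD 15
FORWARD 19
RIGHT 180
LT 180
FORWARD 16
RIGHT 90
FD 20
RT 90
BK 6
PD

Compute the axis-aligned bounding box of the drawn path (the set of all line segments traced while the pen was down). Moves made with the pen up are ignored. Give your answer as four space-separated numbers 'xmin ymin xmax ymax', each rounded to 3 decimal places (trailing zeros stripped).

Answer: 0 -20 56 0

Derivation:
Executing turtle program step by step:
Start: pos=(0,0), heading=0, pen down
FD 15: (0,0) -> (15,0) [heading=0, draw]
FD 19: (15,0) -> (34,0) [heading=0, draw]
RT 180: heading 0 -> 180
LT 180: heading 180 -> 0
FD 16: (34,0) -> (50,0) [heading=0, draw]
RT 90: heading 0 -> 270
FD 20: (50,0) -> (50,-20) [heading=270, draw]
RT 90: heading 270 -> 180
BK 6: (50,-20) -> (56,-20) [heading=180, draw]
PD: pen down
Final: pos=(56,-20), heading=180, 5 segment(s) drawn

Segment endpoints: x in {0, 15, 34, 50, 56}, y in {-20, 0}
xmin=0, ymin=-20, xmax=56, ymax=0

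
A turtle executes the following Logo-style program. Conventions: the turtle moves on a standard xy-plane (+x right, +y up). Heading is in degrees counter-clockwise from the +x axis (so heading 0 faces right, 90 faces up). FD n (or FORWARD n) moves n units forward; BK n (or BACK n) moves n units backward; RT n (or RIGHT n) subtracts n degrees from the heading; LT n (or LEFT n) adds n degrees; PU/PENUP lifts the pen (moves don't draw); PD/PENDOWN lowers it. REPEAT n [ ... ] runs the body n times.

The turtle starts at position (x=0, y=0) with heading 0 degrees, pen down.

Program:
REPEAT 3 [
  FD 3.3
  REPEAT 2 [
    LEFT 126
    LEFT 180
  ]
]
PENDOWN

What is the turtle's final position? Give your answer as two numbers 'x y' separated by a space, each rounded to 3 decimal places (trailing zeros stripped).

Answer: -0.39 -1.199

Derivation:
Executing turtle program step by step:
Start: pos=(0,0), heading=0, pen down
REPEAT 3 [
  -- iteration 1/3 --
  FD 3.3: (0,0) -> (3.3,0) [heading=0, draw]
  REPEAT 2 [
    -- iteration 1/2 --
    LT 126: heading 0 -> 126
    LT 180: heading 126 -> 306
    -- iteration 2/2 --
    LT 126: heading 306 -> 72
    LT 180: heading 72 -> 252
  ]
  -- iteration 2/3 --
  FD 3.3: (3.3,0) -> (2.28,-3.138) [heading=252, draw]
  REPEAT 2 [
    -- iteration 1/2 --
    LT 126: heading 252 -> 18
    LT 180: heading 18 -> 198
    -- iteration 2/2 --
    LT 126: heading 198 -> 324
    LT 180: heading 324 -> 144
  ]
  -- iteration 3/3 --
  FD 3.3: (2.28,-3.138) -> (-0.39,-1.199) [heading=144, draw]
  REPEAT 2 [
    -- iteration 1/2 --
    LT 126: heading 144 -> 270
    LT 180: heading 270 -> 90
    -- iteration 2/2 --
    LT 126: heading 90 -> 216
    LT 180: heading 216 -> 36
  ]
]
PD: pen down
Final: pos=(-0.39,-1.199), heading=36, 3 segment(s) drawn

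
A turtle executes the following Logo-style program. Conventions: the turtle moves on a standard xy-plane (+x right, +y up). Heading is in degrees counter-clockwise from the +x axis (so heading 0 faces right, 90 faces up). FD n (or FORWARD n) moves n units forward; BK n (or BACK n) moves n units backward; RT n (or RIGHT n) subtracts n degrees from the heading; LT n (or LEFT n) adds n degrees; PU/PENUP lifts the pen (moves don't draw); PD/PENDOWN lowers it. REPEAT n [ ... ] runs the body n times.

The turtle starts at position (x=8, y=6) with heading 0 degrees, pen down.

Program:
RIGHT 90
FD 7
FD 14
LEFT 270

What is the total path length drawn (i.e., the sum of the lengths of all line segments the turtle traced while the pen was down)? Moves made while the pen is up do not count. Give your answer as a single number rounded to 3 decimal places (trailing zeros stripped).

Answer: 21

Derivation:
Executing turtle program step by step:
Start: pos=(8,6), heading=0, pen down
RT 90: heading 0 -> 270
FD 7: (8,6) -> (8,-1) [heading=270, draw]
FD 14: (8,-1) -> (8,-15) [heading=270, draw]
LT 270: heading 270 -> 180
Final: pos=(8,-15), heading=180, 2 segment(s) drawn

Segment lengths:
  seg 1: (8,6) -> (8,-1), length = 7
  seg 2: (8,-1) -> (8,-15), length = 14
Total = 21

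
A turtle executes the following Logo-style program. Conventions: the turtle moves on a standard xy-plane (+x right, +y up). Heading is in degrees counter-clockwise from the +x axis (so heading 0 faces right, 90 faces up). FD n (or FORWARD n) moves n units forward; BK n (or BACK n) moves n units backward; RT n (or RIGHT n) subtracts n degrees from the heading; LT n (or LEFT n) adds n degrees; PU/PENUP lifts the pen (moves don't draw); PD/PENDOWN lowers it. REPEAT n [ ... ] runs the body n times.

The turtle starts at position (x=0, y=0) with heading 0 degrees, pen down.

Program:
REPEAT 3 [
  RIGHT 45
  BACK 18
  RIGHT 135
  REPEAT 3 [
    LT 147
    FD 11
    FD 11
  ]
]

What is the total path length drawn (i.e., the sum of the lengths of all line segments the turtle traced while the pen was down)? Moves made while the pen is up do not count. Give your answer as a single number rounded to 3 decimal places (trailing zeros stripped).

Answer: 252

Derivation:
Executing turtle program step by step:
Start: pos=(0,0), heading=0, pen down
REPEAT 3 [
  -- iteration 1/3 --
  RT 45: heading 0 -> 315
  BK 18: (0,0) -> (-12.728,12.728) [heading=315, draw]
  RT 135: heading 315 -> 180
  REPEAT 3 [
    -- iteration 1/3 --
    LT 147: heading 180 -> 327
    FD 11: (-12.728,12.728) -> (-3.503,6.737) [heading=327, draw]
    FD 11: (-3.503,6.737) -> (5.723,0.746) [heading=327, draw]
    -- iteration 2/3 --
    LT 147: heading 327 -> 114
    FD 11: (5.723,0.746) -> (1.249,10.795) [heading=114, draw]
    FD 11: (1.249,10.795) -> (-3.225,20.844) [heading=114, draw]
    -- iteration 3/3 --
    LT 147: heading 114 -> 261
    FD 11: (-3.225,20.844) -> (-4.946,9.979) [heading=261, draw]
    FD 11: (-4.946,9.979) -> (-6.667,-0.885) [heading=261, draw]
  ]
  -- iteration 2/3 --
  RT 45: heading 261 -> 216
  BK 18: (-6.667,-0.885) -> (7.895,9.695) [heading=216, draw]
  RT 135: heading 216 -> 81
  REPEAT 3 [
    -- iteration 1/3 --
    LT 147: heading 81 -> 228
    FD 11: (7.895,9.695) -> (0.535,1.52) [heading=228, draw]
    FD 11: (0.535,1.52) -> (-6.826,-6.654) [heading=228, draw]
    -- iteration 2/3 --
    LT 147: heading 228 -> 15
    FD 11: (-6.826,-6.654) -> (3.8,-3.807) [heading=15, draw]
    FD 11: (3.8,-3.807) -> (14.425,-0.96) [heading=15, draw]
    -- iteration 3/3 --
    LT 147: heading 15 -> 162
    FD 11: (14.425,-0.96) -> (3.963,2.439) [heading=162, draw]
    FD 11: (3.963,2.439) -> (-6.498,5.838) [heading=162, draw]
  ]
  -- iteration 3/3 --
  RT 45: heading 162 -> 117
  BK 18: (-6.498,5.838) -> (1.673,-10.2) [heading=117, draw]
  RT 135: heading 117 -> 342
  REPEAT 3 [
    -- iteration 1/3 --
    LT 147: heading 342 -> 129
    FD 11: (1.673,-10.2) -> (-5.249,-1.651) [heading=129, draw]
    FD 11: (-5.249,-1.651) -> (-12.172,6.897) [heading=129, draw]
    -- iteration 2/3 --
    LT 147: heading 129 -> 276
    FD 11: (-12.172,6.897) -> (-11.022,-4.043) [heading=276, draw]
    FD 11: (-11.022,-4.043) -> (-9.872,-14.982) [heading=276, draw]
    -- iteration 3/3 --
    LT 147: heading 276 -> 63
    FD 11: (-9.872,-14.982) -> (-4.878,-5.181) [heading=63, draw]
    FD 11: (-4.878,-5.181) -> (0.116,4.62) [heading=63, draw]
  ]
]
Final: pos=(0.116,4.62), heading=63, 21 segment(s) drawn

Segment lengths:
  seg 1: (0,0) -> (-12.728,12.728), length = 18
  seg 2: (-12.728,12.728) -> (-3.503,6.737), length = 11
  seg 3: (-3.503,6.737) -> (5.723,0.746), length = 11
  seg 4: (5.723,0.746) -> (1.249,10.795), length = 11
  seg 5: (1.249,10.795) -> (-3.225,20.844), length = 11
  seg 6: (-3.225,20.844) -> (-4.946,9.979), length = 11
  seg 7: (-4.946,9.979) -> (-6.667,-0.885), length = 11
  seg 8: (-6.667,-0.885) -> (7.895,9.695), length = 18
  seg 9: (7.895,9.695) -> (0.535,1.52), length = 11
  seg 10: (0.535,1.52) -> (-6.826,-6.654), length = 11
  seg 11: (-6.826,-6.654) -> (3.8,-3.807), length = 11
  seg 12: (3.8,-3.807) -> (14.425,-0.96), length = 11
  seg 13: (14.425,-0.96) -> (3.963,2.439), length = 11
  seg 14: (3.963,2.439) -> (-6.498,5.838), length = 11
  seg 15: (-6.498,5.838) -> (1.673,-10.2), length = 18
  seg 16: (1.673,-10.2) -> (-5.249,-1.651), length = 11
  seg 17: (-5.249,-1.651) -> (-12.172,6.897), length = 11
  seg 18: (-12.172,6.897) -> (-11.022,-4.043), length = 11
  seg 19: (-11.022,-4.043) -> (-9.872,-14.982), length = 11
  seg 20: (-9.872,-14.982) -> (-4.878,-5.181), length = 11
  seg 21: (-4.878,-5.181) -> (0.116,4.62), length = 11
Total = 252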